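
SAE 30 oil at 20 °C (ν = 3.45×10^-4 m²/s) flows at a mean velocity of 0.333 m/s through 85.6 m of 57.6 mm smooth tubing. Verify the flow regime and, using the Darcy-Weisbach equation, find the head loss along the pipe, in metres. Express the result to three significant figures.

h_f ≈ 9.67 m

Re = VD/ν = 0.333·0.05760/3.45×10^-4 = 55.6 → laminar (Re < 2300)
f = 64/Re = 1.151
h_f = f(L/D)V²/(2g) = 1.151·(85.6/0.05760)·0.333²/(2·9.81) = 9.669 m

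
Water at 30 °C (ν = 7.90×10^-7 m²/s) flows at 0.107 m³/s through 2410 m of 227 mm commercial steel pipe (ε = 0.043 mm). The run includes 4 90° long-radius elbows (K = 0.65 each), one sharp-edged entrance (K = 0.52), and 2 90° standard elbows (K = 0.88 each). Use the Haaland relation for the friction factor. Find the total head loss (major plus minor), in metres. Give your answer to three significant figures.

V = 4Q/(πD²) = 2.644 m/s; V²/2g = 0.3563 m
Re = 7.60×10^5, ε/D = 1.89×10^-4 → f = 0.01472 (Haaland)
Major: h_f = f(L/D)·V²/2g = 0.01472·10617·0.3563 = 55.67 m
Minor: ΣK = 4.88; h_m = ΣK·V²/2g = 1.739 m
Total H_L = 55.67 + 1.739 = 57.41 m

H_L ≈ 57.4 m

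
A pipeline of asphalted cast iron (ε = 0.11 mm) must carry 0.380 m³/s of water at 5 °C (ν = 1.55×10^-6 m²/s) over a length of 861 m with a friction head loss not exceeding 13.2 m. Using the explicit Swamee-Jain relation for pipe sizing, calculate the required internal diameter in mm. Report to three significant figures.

D ≈ 420 mm

Swamee-Jain (Type III): D = 0.66·[ε^1.25·(LQ²/(gh_f))^4.75 + ν·Q^9.4·(L/(gh_f))^5.2]^0.04
LQ²/(gh_f) = 0.9601; L/(gh_f) = 6.649
Term 1 = ε^1.25·(…)^4.75 = 9.29×10^-6; Term 2 = ν·Q^9.4·(…)^5.2 = 3.30×10^-6
D = 0.66·(9.29×10^-6 + 3.30×10^-6)^0.04 = 0.4203 m = 420 mm
Check: V = 2.74 m/s, Re = 7.43×10^5, f = 0.01565, h_f = 12.3 m ≈ 13.2 m ✓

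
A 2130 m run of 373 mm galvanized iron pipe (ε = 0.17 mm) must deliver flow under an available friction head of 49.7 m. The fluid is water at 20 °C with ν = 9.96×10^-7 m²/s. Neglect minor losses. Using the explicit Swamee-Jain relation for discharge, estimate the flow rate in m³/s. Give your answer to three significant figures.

Swamee-Jain (Type II): Q = -0.965·√(gD⁵h_f/L)·ln[ε/(3.7D) + √(3.17ν²L/(gD³h_f))]
√(gD⁵h_f/L) = √(9.81·0.373⁵·49.7/2130) = 0.04065
ε/(3.7D) = 1.23×10^-4; √(3.17ν²L/(gD³h_f)) = 1.63×10^-5
Q = -0.965·0.04065·ln(1.395×10^-4) = 0.3483 m³/s
Check: V = 3.19 m/s, Re = 1.19×10^6, f = 0.01690, h_f = 50.0 m ≈ 49.7 m ✓

Q ≈ 0.348 m³/s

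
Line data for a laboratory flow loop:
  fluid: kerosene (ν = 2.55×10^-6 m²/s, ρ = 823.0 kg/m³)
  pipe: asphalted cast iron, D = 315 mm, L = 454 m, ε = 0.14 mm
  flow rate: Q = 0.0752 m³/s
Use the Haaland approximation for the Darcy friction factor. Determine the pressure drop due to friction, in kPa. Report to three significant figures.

V = 4Q/(πD²) = 4·0.0752/(π·0.315²) = 0.9650 m/s
Re = VD/ν = 0.9650·0.315/2.55×10^-6 = 1.19×10^5 → turbulent
ε/D = 0.14/315 = 4.44×10^-4
Haaland: f = 0.01939
h_f = f(L/D)V²/(2g) = 0.01939·(454/0.315)·0.9650²/(2·9.81) = 1.326 m
Δp = ρg·h_f = 823.0·9.81·1.326 = 10.71 kPa

Δp ≈ 10.7 kPa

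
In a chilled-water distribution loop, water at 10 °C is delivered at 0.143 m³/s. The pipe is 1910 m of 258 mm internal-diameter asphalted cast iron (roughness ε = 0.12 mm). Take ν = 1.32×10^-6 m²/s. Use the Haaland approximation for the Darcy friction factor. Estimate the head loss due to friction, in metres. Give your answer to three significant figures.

h_f ≈ 48.8 m

V = 4Q/(πD²) = 4·0.143/(π·0.258²) = 2.735 m/s
Re = VD/ν = 2.735·0.258/1.32×10^-6 = 5.35×10^5 → turbulent
ε/D = 0.12/258 = 4.65×10^-4
Haaland: f = 0.01730
h_f = f(L/D)V²/(2g) = 0.01730·(1910/0.258)·2.735²/(2·9.81) = 48.84 m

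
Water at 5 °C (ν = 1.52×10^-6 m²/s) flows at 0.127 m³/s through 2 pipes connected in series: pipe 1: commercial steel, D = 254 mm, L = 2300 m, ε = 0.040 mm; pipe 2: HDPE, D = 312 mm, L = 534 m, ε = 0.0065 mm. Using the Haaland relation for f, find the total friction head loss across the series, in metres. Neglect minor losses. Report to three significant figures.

Pipe 1: V = 2.506 m/s, Re = 4.19×10^5, ε/D = 1.57×10^-4, f = 0.01514, h_1 = f(L/D)V²/2g = 43.89 m
Pipe 2: V = 1.661 m/s, Re = 3.41×10^5, ε/D = 2.08×10^-5, f = 0.01419, h_2 = f(L/D)V²/2g = 3.417 m
Series → Q common, losses add: H = Σh = 47.31 m

H ≈ 47.3 m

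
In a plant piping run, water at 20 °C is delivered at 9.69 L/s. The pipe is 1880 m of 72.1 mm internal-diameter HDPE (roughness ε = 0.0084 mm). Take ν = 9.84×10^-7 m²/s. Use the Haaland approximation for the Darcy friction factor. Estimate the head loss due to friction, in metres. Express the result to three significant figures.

V = 4Q/(πD²) = 4·0.00969/(π·0.0721²) = 2.373 m/s
Re = VD/ν = 2.373·0.0721/9.84×10^-7 = 1.74×10^5 → turbulent
ε/D = 0.0084/72.1 = 1.17×10^-4
Haaland: f = 0.01667
h_f = f(L/D)V²/(2g) = 0.01667·(1880/0.0721)·2.373²/(2·9.81) = 124.8 m

h_f ≈ 125 m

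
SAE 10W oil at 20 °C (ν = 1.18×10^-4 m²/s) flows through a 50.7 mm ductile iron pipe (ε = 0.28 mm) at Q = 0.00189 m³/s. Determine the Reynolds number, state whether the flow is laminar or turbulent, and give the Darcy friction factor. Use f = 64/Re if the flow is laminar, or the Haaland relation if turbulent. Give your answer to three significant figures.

V = 4Q/(πD²) = 0.9362 m/s
Re = VD/ν = 0.9362·0.0507/1.18×10^-4 = 402
Re < 2300 → laminar → f = 64/Re = 0.1591

Re ≈ 402; laminar; f = 64/Re ≈ 0.159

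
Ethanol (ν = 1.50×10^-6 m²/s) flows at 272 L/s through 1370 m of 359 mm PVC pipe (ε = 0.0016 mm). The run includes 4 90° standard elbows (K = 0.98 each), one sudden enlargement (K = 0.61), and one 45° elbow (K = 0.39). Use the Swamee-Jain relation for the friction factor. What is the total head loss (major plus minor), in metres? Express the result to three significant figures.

H_L ≈ 19.5 m

V = 4Q/(πD²) = 2.687 m/s; V²/2g = 0.3680 m
Re = 6.43×10^5, ε/D = 4.46×10^-6 → f = 0.01261 (Swamee-Jain)
Major: h_f = f(L/D)·V²/2g = 0.01261·3816·0.3680 = 17.70 m
Minor: ΣK = 4.92; h_m = ΣK·V²/2g = 1.811 m
Total H_L = 17.70 + 1.811 = 19.51 m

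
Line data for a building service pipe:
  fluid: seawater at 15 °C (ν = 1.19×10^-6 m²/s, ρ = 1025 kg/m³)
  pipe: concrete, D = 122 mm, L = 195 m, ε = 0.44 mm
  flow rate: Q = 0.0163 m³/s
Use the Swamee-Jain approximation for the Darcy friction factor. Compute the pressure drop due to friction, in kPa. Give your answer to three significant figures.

V = 4Q/(πD²) = 4·0.0163/(π·0.122²) = 1.394 m/s
Re = VD/ν = 1.394·0.122/1.19×10^-6 = 1.43×10^5 → turbulent
ε/D = 0.44/122 = 0.00361
Swamee-Jain: f = 0.02861
h_f = f(L/D)V²/(2g) = 0.02861·(195/0.122)·1.394²/(2·9.81) = 4.531 m
Δp = ρg·h_f = 1025·9.81·4.531 = 45.56 kPa

Δp ≈ 45.6 kPa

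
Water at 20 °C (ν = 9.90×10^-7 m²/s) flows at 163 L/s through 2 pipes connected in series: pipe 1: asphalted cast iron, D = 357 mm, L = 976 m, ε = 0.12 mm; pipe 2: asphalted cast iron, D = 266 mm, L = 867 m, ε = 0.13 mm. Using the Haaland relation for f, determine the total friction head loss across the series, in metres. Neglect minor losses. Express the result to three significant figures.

H ≈ 30.6 m

Pipe 1: V = 1.628 m/s, Re = 5.87×10^5, ε/D = 3.36×10^-4, f = 0.01629, h_1 = f(L/D)V²/2g = 6.019 m
Pipe 2: V = 2.933 m/s, Re = 7.88×10^5, ε/D = 4.89×10^-4, f = 0.01721, h_2 = f(L/D)V²/2g = 24.59 m
Series → Q common, losses add: H = Σh = 30.61 m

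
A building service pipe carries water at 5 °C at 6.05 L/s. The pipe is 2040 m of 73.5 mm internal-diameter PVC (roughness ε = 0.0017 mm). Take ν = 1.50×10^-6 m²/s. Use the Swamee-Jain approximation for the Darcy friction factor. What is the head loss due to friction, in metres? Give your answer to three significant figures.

h_f ≈ 55.8 m

V = 4Q/(πD²) = 4·0.00605/(π·0.0735²) = 1.426 m/s
Re = VD/ν = 1.426·0.0735/1.50×10^-6 = 6.99×10^4 → turbulent
ε/D = 0.0017/73.5 = 2.31×10^-5
Swamee-Jain: f = 0.01940
h_f = f(L/D)V²/(2g) = 0.01940·(2040/0.0735)·1.426²/(2·9.81) = 55.78 m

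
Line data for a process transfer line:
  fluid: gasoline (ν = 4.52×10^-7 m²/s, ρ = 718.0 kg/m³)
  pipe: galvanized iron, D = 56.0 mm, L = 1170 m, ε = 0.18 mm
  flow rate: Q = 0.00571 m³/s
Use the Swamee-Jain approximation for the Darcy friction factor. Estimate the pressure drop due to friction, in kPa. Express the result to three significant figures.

Δp ≈ 1100 kPa

V = 4Q/(πD²) = 4·0.00571/(π·0.0560²) = 2.318 m/s
Re = VD/ν = 2.318·0.0560/4.52×10^-7 = 2.87×10^5 → turbulent
ε/D = 0.18/56.0 = 0.00321
Swamee-Jain: f = 0.02728
h_f = f(L/D)V²/(2g) = 0.02728·(1170/0.0560)·2.318²/(2·9.81) = 156.1 m
Δp = ρg·h_f = 718.0·9.81·156.1 = 1100 kPa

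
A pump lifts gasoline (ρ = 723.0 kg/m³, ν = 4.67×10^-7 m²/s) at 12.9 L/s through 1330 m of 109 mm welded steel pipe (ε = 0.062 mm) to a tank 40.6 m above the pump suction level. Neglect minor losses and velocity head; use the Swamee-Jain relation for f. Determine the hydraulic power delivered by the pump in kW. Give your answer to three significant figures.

V = 4Q/(πD²) = 1.382 m/s; Re = 3.23×10^5; ε/D = 5.69×10^-4; f = 0.01863
h_f = f(L/D)V²/2g = 22.14 m
Total head H = z + h_f = 40.6 + 22.14 = 62.74 m
P_hyd = ρgQH = 723.0·9.81·0.0129·62.74 = 5.740 kW

P_hyd ≈ 5.74 kW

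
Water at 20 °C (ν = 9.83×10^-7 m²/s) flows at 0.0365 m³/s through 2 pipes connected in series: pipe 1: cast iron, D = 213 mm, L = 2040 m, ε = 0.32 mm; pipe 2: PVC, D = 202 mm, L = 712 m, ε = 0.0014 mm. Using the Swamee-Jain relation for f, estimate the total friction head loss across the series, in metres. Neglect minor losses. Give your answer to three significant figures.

H ≈ 15.2 m

Pipe 1: V = 1.024 m/s, Re = 2.22×10^5, ε/D = 0.00150, f = 0.02288, h_1 = f(L/D)V²/2g = 11.72 m
Pipe 2: V = 1.139 m/s, Re = 2.34×10^5, ε/D = 6.93×10^-6, f = 0.01514, h_2 = f(L/D)V²/2g = 3.528 m
Series → Q common, losses add: H = Σh = 15.25 m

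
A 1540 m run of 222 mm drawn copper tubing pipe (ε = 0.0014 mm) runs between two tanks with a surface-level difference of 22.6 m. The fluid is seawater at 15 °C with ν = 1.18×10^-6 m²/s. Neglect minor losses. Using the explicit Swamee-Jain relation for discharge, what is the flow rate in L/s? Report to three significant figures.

Q ≈ 83.4 L/s

Swamee-Jain (Type II): Q = -0.965·√(gD⁵h_f/L)·ln[ε/(3.7D) + √(3.17ν²L/(gD³h_f))]
√(gD⁵h_f/L) = √(9.81·0.222⁵·22.6/1540) = 0.008811
ε/(3.7D) = 1.70×10^-6; √(3.17ν²L/(gD³h_f)) = 5.29×10^-5
Q = -0.965·0.008811·ln(5.464×10^-5) = 0.08345 m³/s
Check: V = 2.16 m/s, Re = 4.06×10^5, f = 0.01368, h_f = 22.5 m ≈ 22.6 m ✓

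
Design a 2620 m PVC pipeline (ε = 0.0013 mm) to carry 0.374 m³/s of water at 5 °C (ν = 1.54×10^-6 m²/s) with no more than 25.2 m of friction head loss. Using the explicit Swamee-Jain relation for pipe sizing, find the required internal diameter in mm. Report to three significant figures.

D ≈ 436 mm

Swamee-Jain (Type III): D = 0.66·[ε^1.25·(LQ²/(gh_f))^4.75 + ν·Q^9.4·(L/(gh_f))^5.2]^0.04
LQ²/(gh_f) = 1.482; L/(gh_f) = 10.60
Term 1 = ε^1.25·(…)^4.75 = 2.85×10^-7; Term 2 = ν·Q^9.4·(…)^5.2 = 3.19×10^-5
D = 0.66·(2.85×10^-7 + 3.19×10^-5)^0.04 = 0.4364 m = 436 mm
Check: V = 2.50 m/s, Re = 7.09×10^5, f = 0.01237, h_f = 23.7 m ≈ 25.2 m ✓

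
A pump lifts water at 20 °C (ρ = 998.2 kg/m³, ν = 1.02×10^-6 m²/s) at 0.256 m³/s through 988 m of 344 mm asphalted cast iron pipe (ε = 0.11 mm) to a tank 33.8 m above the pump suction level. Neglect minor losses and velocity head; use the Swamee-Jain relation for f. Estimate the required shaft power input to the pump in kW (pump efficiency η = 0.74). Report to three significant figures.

V = 4Q/(πD²) = 2.754 m/s; Re = 9.29×10^5; ε/D = 3.20×10^-4; f = 0.01598
h_f = f(L/D)V²/2g = 17.75 m
Total head H = z + h_f = 33.8 + 17.75 = 51.55 m
P_hyd = ρgQH = 998.2·9.81·0.256·51.55 = 129.2 kW
P_shaft = P_hyd/η = 129.2/0.74 = 174.6 kW

P_shaft ≈ 175 kW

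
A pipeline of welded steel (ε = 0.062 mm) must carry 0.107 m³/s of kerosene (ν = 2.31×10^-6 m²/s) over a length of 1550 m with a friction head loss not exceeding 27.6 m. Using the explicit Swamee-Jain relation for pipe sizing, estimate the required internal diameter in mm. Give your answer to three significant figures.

D ≈ 250 mm

Swamee-Jain (Type III): D = 0.66·[ε^1.25·(LQ²/(gh_f))^4.75 + ν·Q^9.4·(L/(gh_f))^5.2]^0.04
LQ²/(gh_f) = 0.06554; L/(gh_f) = 5.725
Term 1 = ε^1.25·(…)^4.75 = 1.32×10^-11; Term 2 = ν·Q^9.4·(…)^5.2 = 1.51×10^-11
D = 0.66·(1.32×10^-11 + 1.51×10^-11)^0.04 = 0.2498 m = 250 mm
Check: V = 2.18 m/s, Re = 2.36×10^5, f = 0.01712, h_f = 25.8 m ≈ 27.6 m ✓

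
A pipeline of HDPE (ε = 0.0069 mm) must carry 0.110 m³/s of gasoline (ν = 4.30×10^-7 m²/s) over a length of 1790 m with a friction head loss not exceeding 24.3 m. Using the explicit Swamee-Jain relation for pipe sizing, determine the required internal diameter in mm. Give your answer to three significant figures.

Swamee-Jain (Type III): D = 0.66·[ε^1.25·(LQ²/(gh_f))^4.75 + ν·Q^9.4·(L/(gh_f))^5.2]^0.04
LQ²/(gh_f) = 0.09086; L/(gh_f) = 7.509
Term 1 = ε^1.25·(…)^4.75 = 3.99×10^-12; Term 2 = ν·Q^9.4·(…)^5.2 = 1.50×10^-11
D = 0.66·(3.99×10^-12 + 1.50×10^-11)^0.04 = 0.2458 m = 246 mm
Check: V = 2.32 m/s, Re = 1.32×10^6, f = 0.01183, h_f = 23.6 m ≈ 24.3 m ✓

D ≈ 246 mm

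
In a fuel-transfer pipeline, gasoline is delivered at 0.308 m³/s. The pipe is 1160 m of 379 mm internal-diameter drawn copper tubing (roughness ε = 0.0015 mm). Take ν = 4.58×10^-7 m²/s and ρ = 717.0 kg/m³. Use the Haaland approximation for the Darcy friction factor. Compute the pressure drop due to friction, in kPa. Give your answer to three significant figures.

Δp ≈ 84.0 kPa

V = 4Q/(πD²) = 4·0.308/(π·0.379²) = 2.730 m/s
Re = VD/ν = 2.730·0.379/4.58×10^-7 = 2.26×10^6 → turbulent
ε/D = 0.0015/379 = 3.96×10^-6
Haaland: f = 0.01027
h_f = f(L/D)V²/(2g) = 0.01027·(1160/0.379)·2.730²/(2·9.81) = 11.94 m
Δp = ρg·h_f = 717.0·9.81·11.94 = 83.97 kPa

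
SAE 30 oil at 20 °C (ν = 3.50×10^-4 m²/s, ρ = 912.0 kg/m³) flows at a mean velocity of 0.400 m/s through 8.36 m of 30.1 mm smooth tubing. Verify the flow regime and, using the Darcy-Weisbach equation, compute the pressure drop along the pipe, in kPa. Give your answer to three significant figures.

Re = VD/ν = 0.400·0.03010/3.50×10^-4 = 34.4 → laminar (Re < 2300)
f = 64/Re = 1.860
h_f = f(L/D)V²/(2g) = 1.860·(8.36/0.03010)·0.400²/(2·9.81) = 4.214 m
Δp = ρg·h_f = 912.0·9.81·4.214 = 37.70 kPa

Δp ≈ 37.7 kPa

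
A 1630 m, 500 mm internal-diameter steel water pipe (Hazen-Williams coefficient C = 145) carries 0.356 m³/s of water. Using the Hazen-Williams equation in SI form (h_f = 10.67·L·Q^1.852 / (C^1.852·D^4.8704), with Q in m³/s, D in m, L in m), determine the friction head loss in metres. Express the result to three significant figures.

h_f ≈ 7.46 m

h_f = 10.67·1630·0.356^1.852 / (145^1.852·0.500^4.8704) = 7.463 m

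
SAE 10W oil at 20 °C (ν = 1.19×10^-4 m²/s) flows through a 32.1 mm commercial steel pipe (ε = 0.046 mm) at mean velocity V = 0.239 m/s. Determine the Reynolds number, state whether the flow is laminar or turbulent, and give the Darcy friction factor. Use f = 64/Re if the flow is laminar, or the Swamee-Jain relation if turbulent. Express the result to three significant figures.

Re ≈ 64.5; laminar; f = 64/Re ≈ 0.993

Re = VD/ν = 0.2390·0.0321/1.19×10^-4 = 64.5
Re < 2300 → laminar → f = 64/Re = 0.9927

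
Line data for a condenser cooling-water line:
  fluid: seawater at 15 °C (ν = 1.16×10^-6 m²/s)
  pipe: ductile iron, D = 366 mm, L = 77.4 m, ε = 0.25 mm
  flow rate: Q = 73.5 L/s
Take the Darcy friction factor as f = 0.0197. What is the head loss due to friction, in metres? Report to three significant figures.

V = 4Q/(πD²) = 4·0.0735/(π·0.366²) = 0.6986 m/s
h_f = f(L/D)V²/(2g) = 0.01970·(77.4/0.366)·0.6986²/(2·9.81) = 0.1036 m

h_f ≈ 0.104 m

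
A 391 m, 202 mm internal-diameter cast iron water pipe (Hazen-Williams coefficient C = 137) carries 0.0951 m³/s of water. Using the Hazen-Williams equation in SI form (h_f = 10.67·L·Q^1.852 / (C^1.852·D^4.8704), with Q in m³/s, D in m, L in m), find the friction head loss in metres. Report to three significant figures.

h_f = 10.67·391·0.0951^1.852 / (137^1.852·0.202^4.8704) = 14.25 m

h_f ≈ 14.3 m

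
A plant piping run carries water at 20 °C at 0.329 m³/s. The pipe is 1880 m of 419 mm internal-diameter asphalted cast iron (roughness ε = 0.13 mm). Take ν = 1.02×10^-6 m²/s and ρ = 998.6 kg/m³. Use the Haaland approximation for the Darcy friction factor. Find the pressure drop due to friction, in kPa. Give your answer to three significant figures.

Δp ≈ 200 kPa

V = 4Q/(πD²) = 4·0.329/(π·0.419²) = 2.386 m/s
Re = VD/ν = 2.386·0.419/1.02×10^-6 = 9.80×10^5 → turbulent
ε/D = 0.13/419 = 3.10×10^-4
Haaland: f = 0.01571
h_f = f(L/D)V²/(2g) = 0.01571·(1880/0.419)·2.386²/(2·9.81) = 20.45 m
Δp = ρg·h_f = 998.6·9.81·20.45 = 200.3 kPa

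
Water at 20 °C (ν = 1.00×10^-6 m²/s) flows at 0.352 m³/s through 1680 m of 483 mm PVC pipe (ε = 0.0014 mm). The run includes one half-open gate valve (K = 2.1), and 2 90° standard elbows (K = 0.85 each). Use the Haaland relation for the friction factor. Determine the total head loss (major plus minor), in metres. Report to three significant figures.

V = 4Q/(πD²) = 1.921 m/s; V²/2g = 0.1881 m
Re = 9.28×10^5, ε/D = 2.90×10^-6 → f = 0.01178 (Haaland)
Major: h_f = f(L/D)·V²/2g = 0.01178·3478·0.1881 = 7.707 m
Minor: ΣK = 3.80; h_m = ΣK·V²/2g = 0.7148 m
Total H_L = 7.707 + 0.7148 = 8.421 m

H_L ≈ 8.42 m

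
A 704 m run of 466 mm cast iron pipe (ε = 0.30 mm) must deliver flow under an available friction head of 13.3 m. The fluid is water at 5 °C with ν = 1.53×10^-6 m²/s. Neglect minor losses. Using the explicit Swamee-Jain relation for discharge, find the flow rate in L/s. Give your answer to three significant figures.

Swamee-Jain (Type II): Q = -0.965·√(gD⁵h_f/L)·ln[ε/(3.7D) + √(3.17ν²L/(gD³h_f))]
√(gD⁵h_f/L) = √(9.81·0.466⁵·13.3/704) = 0.06382
ε/(3.7D) = 1.74×10^-4; √(3.17ν²L/(gD³h_f)) = 1.99×10^-5
Q = -0.965·0.06382·ln(1.939×10^-4) = 0.5264 m³/s
Check: V = 3.09 m/s, Re = 9.40×10^5, f = 0.01823, h_f = 13.4 m ≈ 13.3 m ✓

Q ≈ 526 L/s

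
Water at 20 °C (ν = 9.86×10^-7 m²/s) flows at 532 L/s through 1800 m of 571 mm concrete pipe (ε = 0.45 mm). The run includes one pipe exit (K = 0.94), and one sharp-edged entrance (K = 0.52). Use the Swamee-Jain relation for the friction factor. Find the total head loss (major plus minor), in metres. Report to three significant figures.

H_L ≈ 13.5 m

V = 4Q/(πD²) = 2.078 m/s; V²/2g = 0.2200 m
Re = 1.20×10^6, ε/D = 7.88×10^-4 → f = 0.01893 (Swamee-Jain)
Major: h_f = f(L/D)·V²/2g = 0.01893·3152·0.2200 = 13.13 m
Minor: ΣK = 1.46; h_m = ΣK·V²/2g = 0.3212 m
Total H_L = 13.13 + 0.3212 = 13.45 m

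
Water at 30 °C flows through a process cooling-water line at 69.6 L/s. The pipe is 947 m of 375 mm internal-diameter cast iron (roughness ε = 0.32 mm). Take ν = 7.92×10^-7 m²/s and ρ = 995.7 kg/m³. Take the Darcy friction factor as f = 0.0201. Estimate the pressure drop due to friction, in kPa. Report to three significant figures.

V = 4Q/(πD²) = 4·0.0696/(π·0.375²) = 0.6302 m/s
h_f = f(L/D)V²/(2g) = 0.02010·(947/0.375)·0.6302²/(2·9.81) = 1.027 m
Δp = ρg·h_f = 995.7·9.81·1.027 = 10.04 kPa

Δp ≈ 10.0 kPa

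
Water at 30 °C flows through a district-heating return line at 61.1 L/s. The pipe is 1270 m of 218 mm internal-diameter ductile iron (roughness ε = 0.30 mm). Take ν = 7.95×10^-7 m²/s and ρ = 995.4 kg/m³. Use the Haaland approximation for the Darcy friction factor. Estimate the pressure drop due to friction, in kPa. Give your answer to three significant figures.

V = 4Q/(πD²) = 4·0.0611/(π·0.218²) = 1.637 m/s
Re = VD/ν = 1.637·0.218/7.95×10^-7 = 4.49×10^5 → turbulent
ε/D = 0.30/218 = 0.00138
Haaland: f = 0.02176
h_f = f(L/D)V²/(2g) = 0.02176·(1270/0.218)·1.637²/(2·9.81) = 17.32 m
Δp = ρg·h_f = 995.4·9.81·17.32 = 169.1 kPa

Δp ≈ 169 kPa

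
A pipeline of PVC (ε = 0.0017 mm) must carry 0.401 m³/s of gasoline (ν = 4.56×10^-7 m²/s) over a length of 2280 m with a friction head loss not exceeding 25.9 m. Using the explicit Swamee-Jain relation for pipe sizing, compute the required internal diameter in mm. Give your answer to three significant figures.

D ≈ 413 mm

Swamee-Jain (Type III): D = 0.66·[ε^1.25·(LQ²/(gh_f))^4.75 + ν·Q^9.4·(L/(gh_f))^5.2]^0.04
LQ²/(gh_f) = 1.443; L/(gh_f) = 8.974
Term 1 = ε^1.25·(…)^4.75 = 3.50×10^-7; Term 2 = ν·Q^9.4·(…)^5.2 = 7.66×10^-6
D = 0.66·(3.50×10^-7 + 7.66×10^-6)^0.04 = 0.4127 m = 413 mm
Check: V = 3.00 m/s, Re = 2.71×10^6, f = 0.01007, h_f = 25.5 m ≈ 25.9 m ✓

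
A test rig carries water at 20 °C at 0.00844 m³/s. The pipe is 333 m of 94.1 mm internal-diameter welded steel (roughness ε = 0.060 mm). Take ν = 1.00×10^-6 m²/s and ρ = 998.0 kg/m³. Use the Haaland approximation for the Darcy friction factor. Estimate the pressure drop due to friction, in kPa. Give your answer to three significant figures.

V = 4Q/(πD²) = 4·0.00844/(π·0.0941²) = 1.214 m/s
Re = VD/ν = 1.214·0.0941/1.00×10^-6 = 1.14×10^5 → turbulent
ε/D = 0.060/94.1 = 6.38×10^-4
Haaland: f = 0.02033
h_f = f(L/D)V²/(2g) = 0.02033·(333/0.0941)·1.214²/(2·9.81) = 5.400 m
Δp = ρg·h_f = 998.0·9.81·5.400 = 52.86 kPa

Δp ≈ 52.9 kPa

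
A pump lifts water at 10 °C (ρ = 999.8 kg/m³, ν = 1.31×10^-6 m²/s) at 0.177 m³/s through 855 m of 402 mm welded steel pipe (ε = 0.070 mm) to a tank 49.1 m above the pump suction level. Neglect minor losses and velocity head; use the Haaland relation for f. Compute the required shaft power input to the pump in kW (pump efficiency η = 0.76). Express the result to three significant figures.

V = 4Q/(πD²) = 1.395 m/s; Re = 4.28×10^5; ε/D = 1.74×10^-4; f = 0.01526
h_f = f(L/D)V²/2g = 3.218 m
Total head H = z + h_f = 49.1 + 3.218 = 52.32 m
P_hyd = ρgQH = 999.8·9.81·0.177·52.32 = 90.82 kW
P_shaft = P_hyd/η = 90.82/0.76 = 119.5 kW

P_shaft ≈ 120 kW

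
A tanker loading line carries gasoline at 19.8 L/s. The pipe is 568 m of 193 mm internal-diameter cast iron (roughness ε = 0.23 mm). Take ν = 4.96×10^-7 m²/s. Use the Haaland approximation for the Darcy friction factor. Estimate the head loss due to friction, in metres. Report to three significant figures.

V = 4Q/(πD²) = 4·0.0198/(π·0.193²) = 0.6768 m/s
Re = VD/ν = 0.6768·0.193/4.96×10^-7 = 2.63×10^5 → turbulent
ε/D = 0.23/193 = 0.00119
Haaland: f = 0.02140
h_f = f(L/D)V²/(2g) = 0.02140·(568/0.193)·0.6768²/(2·9.81) = 1.470 m

h_f ≈ 1.47 m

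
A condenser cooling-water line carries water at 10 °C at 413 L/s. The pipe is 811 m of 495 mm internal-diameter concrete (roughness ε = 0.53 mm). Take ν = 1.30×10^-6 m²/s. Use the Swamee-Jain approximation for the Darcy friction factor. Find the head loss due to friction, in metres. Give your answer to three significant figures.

h_f ≈ 7.85 m

V = 4Q/(πD²) = 4·0.413/(π·0.495²) = 2.146 m/s
Re = VD/ν = 2.146·0.495/1.30×10^-6 = 8.17×10^5 → turbulent
ε/D = 0.53/495 = 0.00107
Swamee-Jain: f = 0.02042
h_f = f(L/D)V²/(2g) = 0.02042·(811/0.495)·2.146²/(2·9.81) = 7.853 m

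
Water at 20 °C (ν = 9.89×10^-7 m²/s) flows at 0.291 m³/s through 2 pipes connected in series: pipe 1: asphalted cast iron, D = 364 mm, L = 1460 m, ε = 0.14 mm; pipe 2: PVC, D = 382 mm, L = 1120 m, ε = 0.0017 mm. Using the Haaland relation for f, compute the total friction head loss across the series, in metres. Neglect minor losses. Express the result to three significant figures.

Pipe 1: V = 2.796 m/s, Re = 1.03×10^6, ε/D = 3.85×10^-4, f = 0.01631, h_1 = f(L/D)V²/2g = 26.07 m
Pipe 2: V = 2.539 m/s, Re = 9.81×10^5, ε/D = 4.45×10^-6, f = 0.01170, h_2 = f(L/D)V²/2g = 11.27 m
Series → Q common, losses add: H = Σh = 37.34 m

H ≈ 37.3 m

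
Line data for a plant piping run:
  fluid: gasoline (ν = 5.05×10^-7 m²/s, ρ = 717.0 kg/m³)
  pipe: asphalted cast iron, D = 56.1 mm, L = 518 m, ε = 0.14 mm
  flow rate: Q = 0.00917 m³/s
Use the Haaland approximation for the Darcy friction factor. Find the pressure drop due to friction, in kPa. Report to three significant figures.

V = 4Q/(πD²) = 4·0.00917/(π·0.0561²) = 3.710 m/s
Re = VD/ν = 3.710·0.0561/5.05×10^-7 = 4.12×10^5 → turbulent
ε/D = 0.14/56.1 = 0.00250
Haaland: f = 0.02525
h_f = f(L/D)V²/(2g) = 0.02525·(518/0.0561)·3.710²/(2·9.81) = 163.5 m
Δp = ρg·h_f = 717.0·9.81·163.5 = 1150 kPa

Δp ≈ 1150 kPa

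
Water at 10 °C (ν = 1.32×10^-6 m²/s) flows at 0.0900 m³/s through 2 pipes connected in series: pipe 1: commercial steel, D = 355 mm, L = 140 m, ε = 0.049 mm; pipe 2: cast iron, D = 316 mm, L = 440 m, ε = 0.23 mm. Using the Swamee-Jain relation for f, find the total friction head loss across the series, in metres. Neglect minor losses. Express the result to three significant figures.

H ≈ 2.10 m

Pipe 1: V = 0.9093 m/s, Re = 2.45×10^5, ε/D = 1.38×10^-4, f = 0.01622, h_1 = f(L/D)V²/2g = 0.2695 m
Pipe 2: V = 1.148 m/s, Re = 2.75×10^5, ε/D = 7.28×10^-4, f = 0.01963, h_2 = f(L/D)V²/2g = 1.834 m
Series → Q common, losses add: H = Σh = 2.104 m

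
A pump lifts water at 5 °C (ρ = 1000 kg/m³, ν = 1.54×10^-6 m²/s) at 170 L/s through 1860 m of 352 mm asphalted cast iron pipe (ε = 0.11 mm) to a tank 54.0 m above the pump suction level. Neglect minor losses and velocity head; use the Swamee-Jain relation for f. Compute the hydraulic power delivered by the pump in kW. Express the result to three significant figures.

V = 4Q/(πD²) = 1.747 m/s; Re = 3.99×10^5; ε/D = 3.13×10^-4; f = 0.01674
h_f = f(L/D)V²/2g = 13.76 m
Total head H = z + h_f = 54.0 + 13.76 = 67.76 m
P_hyd = ρgQH = 1000·9.81·0.170·67.76 = 113.0 kW

P_hyd ≈ 113 kW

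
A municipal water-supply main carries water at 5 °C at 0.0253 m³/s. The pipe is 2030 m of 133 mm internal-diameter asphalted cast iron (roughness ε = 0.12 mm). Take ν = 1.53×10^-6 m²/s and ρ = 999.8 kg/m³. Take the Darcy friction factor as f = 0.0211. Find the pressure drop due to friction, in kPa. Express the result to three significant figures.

Δp ≈ 534 kPa

V = 4Q/(πD²) = 4·0.0253/(π·0.133²) = 1.821 m/s
h_f = f(L/D)V²/(2g) = 0.02110·(2030/0.133)·1.821²/(2·9.81) = 54.44 m
Δp = ρg·h_f = 999.8·9.81·54.44 = 533.9 kPa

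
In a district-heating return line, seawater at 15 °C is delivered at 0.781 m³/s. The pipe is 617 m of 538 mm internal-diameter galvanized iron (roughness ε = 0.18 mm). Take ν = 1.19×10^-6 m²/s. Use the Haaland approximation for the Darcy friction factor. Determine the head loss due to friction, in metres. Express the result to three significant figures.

V = 4Q/(πD²) = 4·0.781/(π·0.538²) = 3.436 m/s
Re = VD/ν = 3.436·0.538/1.19×10^-6 = 1.55×10^6 → turbulent
ε/D = 0.18/538 = 3.35×10^-4
Haaland: f = 0.01571
h_f = f(L/D)V²/(2g) = 0.01571·(617/0.538)·3.436²/(2·9.81) = 10.84 m

h_f ≈ 10.8 m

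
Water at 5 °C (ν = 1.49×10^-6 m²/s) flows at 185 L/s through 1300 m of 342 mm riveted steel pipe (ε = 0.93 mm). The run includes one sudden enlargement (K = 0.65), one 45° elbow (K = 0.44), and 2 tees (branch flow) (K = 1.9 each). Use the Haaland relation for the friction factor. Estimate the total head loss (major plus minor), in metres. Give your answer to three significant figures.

H_L ≈ 21.3 m

V = 4Q/(πD²) = 2.014 m/s; V²/2g = 0.2067 m
Re = 4.62×10^5, ε/D = 0.00272 → f = 0.02579 (Haaland)
Major: h_f = f(L/D)·V²/2g = 0.02579·3801·0.2067 = 20.26 m
Minor: ΣK = 4.89; h_m = ΣK·V²/2g = 1.011 m
Total H_L = 20.26 + 1.011 = 21.28 m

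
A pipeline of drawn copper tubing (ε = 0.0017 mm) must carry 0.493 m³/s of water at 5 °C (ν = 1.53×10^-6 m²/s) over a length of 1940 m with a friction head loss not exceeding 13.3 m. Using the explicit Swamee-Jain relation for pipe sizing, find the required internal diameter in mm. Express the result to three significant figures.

D ≈ 519 mm

Swamee-Jain (Type III): D = 0.66·[ε^1.25·(LQ²/(gh_f))^4.75 + ν·Q^9.4·(L/(gh_f))^5.2]^0.04
LQ²/(gh_f) = 3.614; L/(gh_f) = 14.87
Term 1 = ε^1.25·(…)^4.75 = 2.74×10^-5; Term 2 = ν·Q^9.4·(…)^5.2 = 0.00247
D = 0.66·(2.74×10^-5 + 0.00247)^0.04 = 0.5194 m = 519 mm
Check: V = 2.33 m/s, Re = 7.90×10^5, f = 0.01215, h_f = 12.5 m ≈ 13.3 m ✓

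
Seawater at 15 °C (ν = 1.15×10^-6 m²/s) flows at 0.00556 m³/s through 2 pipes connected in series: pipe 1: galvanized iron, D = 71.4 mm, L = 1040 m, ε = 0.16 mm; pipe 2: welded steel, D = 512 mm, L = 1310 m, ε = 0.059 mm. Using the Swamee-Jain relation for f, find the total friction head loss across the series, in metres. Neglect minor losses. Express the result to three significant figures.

Pipe 1: V = 1.389 m/s, Re = 8.62×10^4, ε/D = 0.00224, f = 0.02619, h_1 = f(L/D)V²/2g = 37.49 m
Pipe 2: V = 0.02701 m/s, Re = 1.20×10^4, ε/D = 1.15×10^-4, f = 0.02968, h_2 = f(L/D)V²/2g = 0.002823 m
Series → Q common, losses add: H = Σh = 37.49 m

H ≈ 37.5 m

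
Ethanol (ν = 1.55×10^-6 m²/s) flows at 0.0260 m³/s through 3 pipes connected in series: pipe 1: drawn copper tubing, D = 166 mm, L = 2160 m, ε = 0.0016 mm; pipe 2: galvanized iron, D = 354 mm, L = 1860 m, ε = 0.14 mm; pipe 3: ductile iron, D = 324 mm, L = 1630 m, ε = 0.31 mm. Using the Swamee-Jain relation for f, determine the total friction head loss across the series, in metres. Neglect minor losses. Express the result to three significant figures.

H ≈ 17.3 m

Pipe 1: V = 1.201 m/s, Re = 1.29×10^5, ε/D = 9.64×10^-6, f = 0.01703, h_1 = f(L/D)V²/2g = 16.30 m
Pipe 2: V = 0.2642 m/s, Re = 6.03×10^4, ε/D = 3.95×10^-4, f = 0.02155, h_2 = f(L/D)V²/2g = 0.4028 m
Pipe 3: V = 0.3154 m/s, Re = 6.59×10^4, ε/D = 9.57×10^-4, f = 0.02321, h_3 = f(L/D)V²/2g = 0.5919 m
Series → Q common, losses add: H = Σh = 17.29 m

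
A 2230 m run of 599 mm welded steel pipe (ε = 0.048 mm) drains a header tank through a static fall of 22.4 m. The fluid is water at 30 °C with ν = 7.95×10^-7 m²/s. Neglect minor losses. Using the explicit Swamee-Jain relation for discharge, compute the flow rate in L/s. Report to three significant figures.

Swamee-Jain (Type II): Q = -0.965·√(gD⁵h_f/L)·ln[ε/(3.7D) + √(3.17ν²L/(gD³h_f))]
√(gD⁵h_f/L) = √(9.81·0.599⁵·22.4/2230) = 0.08717
ε/(3.7D) = 2.17×10^-5; √(3.17ν²L/(gD³h_f)) = 9.73×10^-6
Q = -0.965·0.08717·ln(3.138×10^-5) = 0.8723 m³/s
Check: V = 3.10 m/s, Re = 2.33×10^6, f = 0.01240, h_f = 22.5 m ≈ 22.4 m ✓

Q ≈ 872 L/s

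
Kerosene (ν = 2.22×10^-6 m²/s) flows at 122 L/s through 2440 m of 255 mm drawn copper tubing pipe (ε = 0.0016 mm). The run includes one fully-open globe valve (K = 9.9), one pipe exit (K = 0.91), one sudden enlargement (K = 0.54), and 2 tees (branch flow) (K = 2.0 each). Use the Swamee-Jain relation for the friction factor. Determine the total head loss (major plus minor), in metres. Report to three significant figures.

H_L ≈ 45.3 m

V = 4Q/(πD²) = 2.389 m/s; V²/2g = 0.2909 m
Re = 2.74×10^5, ε/D = 6.27×10^-6 → f = 0.01469 (Swamee-Jain)
Major: h_f = f(L/D)·V²/2g = 0.01469·9569·0.2909 = 40.88 m
Minor: ΣK = 15.3; h_m = ΣK·V²/2g = 4.465 m
Total H_L = 40.88 + 4.465 = 45.34 m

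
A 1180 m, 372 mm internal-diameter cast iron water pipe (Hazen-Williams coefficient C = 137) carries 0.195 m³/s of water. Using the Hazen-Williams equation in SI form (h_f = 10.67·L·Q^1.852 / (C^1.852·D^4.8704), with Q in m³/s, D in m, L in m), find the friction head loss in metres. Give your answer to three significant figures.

h_f = 10.67·1180·0.195^1.852 / (137^1.852·0.372^4.8704) = 8.310 m

h_f ≈ 8.31 m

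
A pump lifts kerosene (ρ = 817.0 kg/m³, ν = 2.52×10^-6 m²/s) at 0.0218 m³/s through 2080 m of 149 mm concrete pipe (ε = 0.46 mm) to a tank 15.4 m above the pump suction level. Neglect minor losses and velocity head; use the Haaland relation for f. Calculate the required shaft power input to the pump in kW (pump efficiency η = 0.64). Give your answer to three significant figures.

V = 4Q/(πD²) = 1.250 m/s; Re = 7.39×10^4; ε/D = 0.00309; f = 0.02796
h_f = f(L/D)V²/2g = 31.10 m
Total head H = z + h_f = 15.4 + 31.10 = 46.50 m
P_hyd = ρgQH = 817.0·9.81·0.0218·46.50 = 8.124 kW
P_shaft = P_hyd/η = 8.124/0.64 = 12.69 kW

P_shaft ≈ 12.7 kW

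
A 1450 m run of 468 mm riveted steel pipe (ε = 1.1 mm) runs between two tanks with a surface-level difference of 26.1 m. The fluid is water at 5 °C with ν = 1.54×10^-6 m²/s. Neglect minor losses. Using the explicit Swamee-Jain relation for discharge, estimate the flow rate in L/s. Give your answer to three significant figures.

Swamee-Jain (Type II): Q = -0.965·√(gD⁵h_f/L)·ln[ε/(3.7D) + √(3.17ν²L/(gD³h_f))]
√(gD⁵h_f/L) = √(9.81·0.468⁵·26.1/1450) = 0.06296
ε/(3.7D) = 6.35×10^-4; √(3.17ν²L/(gD³h_f)) = 2.04×10^-5
Q = -0.965·0.06296·ln(6.556×10^-4) = 0.4454 m³/s
Check: V = 2.59 m/s, Re = 7.87×10^5, f = 0.02475, h_f = 26.2 m ≈ 26.1 m ✓

Q ≈ 445 L/s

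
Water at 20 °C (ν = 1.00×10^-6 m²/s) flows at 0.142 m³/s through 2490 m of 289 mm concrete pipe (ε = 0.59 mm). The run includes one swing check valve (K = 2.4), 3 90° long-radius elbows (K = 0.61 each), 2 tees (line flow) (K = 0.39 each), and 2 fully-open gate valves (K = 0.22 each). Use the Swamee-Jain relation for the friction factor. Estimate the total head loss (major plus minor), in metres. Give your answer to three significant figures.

V = 4Q/(πD²) = 2.165 m/s; V²/2g = 0.2388 m
Re = 6.26×10^5, ε/D = 0.00204 → f = 0.02394 (Swamee-Jain)
Major: h_f = f(L/D)·V²/2g = 0.02394·8616·0.2388 = 49.26 m
Minor: ΣK = 5.45; h_m = ΣK·V²/2g = 1.302 m
Total H_L = 49.26 + 1.302 = 50.56 m

H_L ≈ 50.6 m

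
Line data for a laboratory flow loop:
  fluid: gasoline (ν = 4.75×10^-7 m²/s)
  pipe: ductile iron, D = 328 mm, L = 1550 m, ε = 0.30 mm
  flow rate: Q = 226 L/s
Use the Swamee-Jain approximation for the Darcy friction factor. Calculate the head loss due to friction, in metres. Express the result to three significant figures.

V = 4Q/(πD²) = 4·0.226/(π·0.328²) = 2.675 m/s
Re = VD/ν = 2.675·0.328/4.75×10^-7 = 1.85×10^6 → turbulent
ε/D = 0.30/328 = 9.15×10^-4
Swamee-Jain: f = 0.01946
h_f = f(L/D)V²/(2g) = 0.01946·(1550/0.328)·2.675²/(2·9.81) = 33.53 m

h_f ≈ 33.5 m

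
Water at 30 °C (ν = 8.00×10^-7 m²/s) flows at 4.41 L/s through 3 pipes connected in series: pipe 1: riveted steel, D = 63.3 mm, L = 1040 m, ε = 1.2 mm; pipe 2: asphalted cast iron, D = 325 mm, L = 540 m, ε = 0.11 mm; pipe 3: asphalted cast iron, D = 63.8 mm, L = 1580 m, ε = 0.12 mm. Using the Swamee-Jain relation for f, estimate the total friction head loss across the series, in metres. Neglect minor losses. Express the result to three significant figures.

Pipe 1: V = 1.401 m/s, Re = 1.11×10^5, ε/D = 0.0190, f = 0.04823, h_1 = f(L/D)V²/2g = 79.32 m
Pipe 2: V = 0.05316 m/s, Re = 2.16×10^4, ε/D = 3.38×10^-4, f = 0.02618, h_2 = f(L/D)V²/2g = 0.006265 m
Pipe 3: V = 1.379 m/s, Re = 1.10×10^5, ε/D = 0.00188, f = 0.02487, h_3 = f(L/D)V²/2g = 59.73 m
Series → Q common, losses add: H = Σh = 139.1 m

H ≈ 139 m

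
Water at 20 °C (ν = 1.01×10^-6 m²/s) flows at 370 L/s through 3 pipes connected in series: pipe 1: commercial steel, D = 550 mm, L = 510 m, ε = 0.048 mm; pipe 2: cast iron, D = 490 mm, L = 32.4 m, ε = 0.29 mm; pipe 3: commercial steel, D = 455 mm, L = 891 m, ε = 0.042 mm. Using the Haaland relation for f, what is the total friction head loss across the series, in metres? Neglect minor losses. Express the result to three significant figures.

H ≈ 8.57 m

Pipe 1: V = 1.557 m/s, Re = 8.48×10^5, ε/D = 8.73×10^-5, f = 0.01333, h_1 = f(L/D)V²/2g = 1.528 m
Pipe 2: V = 1.962 m/s, Re = 9.52×10^5, ε/D = 5.92×10^-4, f = 0.01779, h_2 = f(L/D)V²/2g = 0.2309 m
Pipe 3: V = 2.276 m/s, Re = 1.03×10^6, ε/D = 9.23×10^-5, f = 0.01318, h_3 = f(L/D)V²/2g = 6.814 m
Series → Q common, losses add: H = Σh = 8.573 m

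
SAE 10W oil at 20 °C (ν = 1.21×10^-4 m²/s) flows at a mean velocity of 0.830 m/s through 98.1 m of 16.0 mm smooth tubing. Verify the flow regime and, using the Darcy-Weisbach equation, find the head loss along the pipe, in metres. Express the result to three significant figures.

h_f ≈ 126 m

Re = VD/ν = 0.830·0.01600/1.21×10^-4 = 110 → laminar (Re < 2300)
f = 64/Re = 0.5831
h_f = f(L/D)V²/(2g) = 0.5831·(98.1/0.01600)·0.830²/(2·9.81) = 125.5 m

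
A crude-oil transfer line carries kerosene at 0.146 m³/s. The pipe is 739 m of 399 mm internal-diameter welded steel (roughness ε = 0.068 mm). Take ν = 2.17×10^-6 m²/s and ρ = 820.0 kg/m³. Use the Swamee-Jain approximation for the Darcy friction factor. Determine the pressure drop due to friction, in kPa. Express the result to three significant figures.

V = 4Q/(πD²) = 4·0.146/(π·0.399²) = 1.168 m/s
Re = VD/ν = 1.168·0.399/2.17×10^-6 = 2.15×10^5 → turbulent
ε/D = 0.068/399 = 1.70×10^-4
Swamee-Jain: f = 0.01676
h_f = f(L/D)V²/(2g) = 0.01676·(739/0.399)·1.168²/(2·9.81) = 2.157 m
Δp = ρg·h_f = 820.0·9.81·2.157 = 17.35 kPa

Δp ≈ 17.4 kPa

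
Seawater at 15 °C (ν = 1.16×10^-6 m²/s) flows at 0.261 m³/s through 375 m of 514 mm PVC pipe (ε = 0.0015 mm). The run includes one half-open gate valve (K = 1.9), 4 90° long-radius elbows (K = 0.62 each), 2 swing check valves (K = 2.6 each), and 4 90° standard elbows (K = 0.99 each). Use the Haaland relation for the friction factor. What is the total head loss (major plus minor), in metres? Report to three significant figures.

V = 4Q/(πD²) = 1.258 m/s; V²/2g = 0.08064 m
Re = 5.57×10^5, ε/D = 2.92×10^-6 → f = 0.01285 (Haaland)
Major: h_f = f(L/D)·V²/2g = 0.01285·729.6·0.08064 = 0.7558 m
Minor: ΣK = 13.5; h_m = ΣK·V²/2g = 1.092 m
Total H_L = 0.7558 + 1.092 = 1.848 m

H_L ≈ 1.85 m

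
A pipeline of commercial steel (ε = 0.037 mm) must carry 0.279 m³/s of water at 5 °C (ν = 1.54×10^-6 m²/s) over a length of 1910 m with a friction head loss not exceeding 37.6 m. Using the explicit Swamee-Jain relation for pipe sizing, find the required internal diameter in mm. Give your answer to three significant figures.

Swamee-Jain (Type III): D = 0.66·[ε^1.25·(LQ²/(gh_f))^4.75 + ν·Q^9.4·(L/(gh_f))^5.2]^0.04
LQ²/(gh_f) = 0.4031; L/(gh_f) = 5.178
Term 1 = ε^1.25·(…)^4.75 = 3.85×10^-8; Term 2 = ν·Q^9.4·(…)^5.2 = 4.90×10^-8
D = 0.66·(3.85×10^-8 + 4.90×10^-8)^0.04 = 0.3445 m = 345 mm
Check: V = 2.99 m/s, Re = 6.70×10^5, f = 0.01411, h_f = 35.7 m ≈ 37.6 m ✓

D ≈ 345 mm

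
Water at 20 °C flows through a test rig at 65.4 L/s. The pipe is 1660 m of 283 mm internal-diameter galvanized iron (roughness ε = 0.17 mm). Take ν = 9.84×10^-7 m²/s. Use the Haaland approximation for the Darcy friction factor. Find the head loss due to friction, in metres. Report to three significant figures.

V = 4Q/(πD²) = 4·0.0654/(π·0.283²) = 1.040 m/s
Re = VD/ν = 1.040·0.283/9.84×10^-7 = 2.99×10^5 → turbulent
ε/D = 0.17/283 = 6.01×10^-4
Haaland: f = 0.01864
h_f = f(L/D)V²/(2g) = 0.01864·(1660/0.283)·1.040²/(2·9.81) = 6.024 m

h_f ≈ 6.02 m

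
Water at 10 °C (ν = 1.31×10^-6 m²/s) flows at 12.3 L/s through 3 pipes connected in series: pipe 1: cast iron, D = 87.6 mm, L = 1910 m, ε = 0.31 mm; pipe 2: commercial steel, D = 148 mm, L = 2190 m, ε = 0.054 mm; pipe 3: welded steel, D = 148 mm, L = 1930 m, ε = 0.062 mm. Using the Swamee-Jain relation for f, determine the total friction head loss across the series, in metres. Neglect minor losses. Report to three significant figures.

H ≈ 147 m

Pipe 1: V = 2.041 m/s, Re = 1.36×10^5, ε/D = 0.00354, f = 0.02851, h_1 = f(L/D)V²/2g = 132.0 m
Pipe 2: V = 0.7150 m/s, Re = 8.08×10^4, ε/D = 3.65×10^-4, f = 0.02045, h_2 = f(L/D)V²/2g = 7.883 m
Pipe 3: V = 0.7150 m/s, Re = 8.08×10^4, ε/D = 4.19×10^-4, f = 0.02068, h_3 = f(L/D)V²/2g = 7.025 m
Series → Q common, losses add: H = Σh = 146.9 m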